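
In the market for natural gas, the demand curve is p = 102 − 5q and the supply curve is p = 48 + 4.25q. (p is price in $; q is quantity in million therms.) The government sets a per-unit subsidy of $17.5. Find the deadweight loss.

$16.55 million

Competitive equilibrium: 102 − 5q = 48 + 4.25q → q* = 5.8378, p* = 72.8108.
The subsidy lowers effective supply by 17.5: p = 30.5 + 4.25q.
New quantity: 102 − 5q = 30.5 + 4.25q → q' = 7.7297.
Overproduction Δq = 7.7297 − 5.8378 = 1.8919; wedge = subsidy = 17.5.
Welfare loss = ½ × 1.8919 × 17.5 = $16.55 million.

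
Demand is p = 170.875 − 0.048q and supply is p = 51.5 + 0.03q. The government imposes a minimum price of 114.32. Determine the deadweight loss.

4838.29

Competitive equilibrium: 170.875 − 0.048q = 51.5 + 0.03q → q* = 1530.448718, p* = 97.413462.
At the floor p = 114.32, quantity demanded = (170.875 − 114.32)/0.048 = 1178.229167.
Sellers' marginal cost at q' = 1178.229167: 51.5 + 0.03·1178.229167 = 86.846875.
Δq = 1530.448718 − 1178.229167 = 352.219551; wedge = 114.32 − 86.846875 = 27.473125.
Deadweight loss = ½ × 352.219551 × 27.473125 = 4838.29.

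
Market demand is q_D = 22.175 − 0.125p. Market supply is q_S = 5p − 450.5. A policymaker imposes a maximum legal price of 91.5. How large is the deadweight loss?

In inverse form: demand p = 177.4 − 8q, supply p = 90.1 + 0.2q.
Competitive equilibrium: 177.4 − 8q = 90.1 + 0.2q → q* = 10.6463, p* = 92.2293.
At the ceiling p = 91.5, quantity supplied = (91.5 − 90.1)/0.2 = 7.
Willingness to pay at q' = 7: 177.4 − 8·7 = 121.4.
Δq = 10.6463 − 7 = 3.6463; wedge = 121.4 − 91.5 = 29.9.
Welfare loss = ½ × 3.6463 × 29.9 = 54.51.

54.51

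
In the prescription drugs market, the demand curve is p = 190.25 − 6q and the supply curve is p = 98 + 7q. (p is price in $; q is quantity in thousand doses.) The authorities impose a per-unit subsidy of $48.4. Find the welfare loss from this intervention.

Competitive equilibrium: 190.25 − 6q = 98 + 7q → q* = 7.0962, p* = 147.6731.
The subsidy lowers effective supply by 48.4: p = 49.6 + 7q.
New quantity: 190.25 − 6q = 49.6 + 7q → q' = 10.8192.
Overproduction Δq = 10.8192 − 7.0962 = 3.723; wedge = subsidy = 48.4.
Deadweight loss = ½ × 3.723 × 48.4 = $90.10 thousand.

$90.10 thousand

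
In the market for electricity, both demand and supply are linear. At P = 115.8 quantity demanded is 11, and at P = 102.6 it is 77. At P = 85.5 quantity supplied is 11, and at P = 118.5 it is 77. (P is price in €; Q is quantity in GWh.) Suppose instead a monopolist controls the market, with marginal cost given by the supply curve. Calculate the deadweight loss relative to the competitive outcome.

Demand slope = (102.6 − 115.8)/(77 − 11) = −0.2, so P = 118 − 0.2Q.
Supply slope = (118.5 − 85.5)/(77 − 11) = 0.5, so P = 80 + 0.5Q.
Competitive equilibrium: 118 − 0.2Q = 80 + 0.5Q → Q* = 54.28571, P* = 107.14286.
Marginal revenue: MR = 118 − 0.4Q. Set MR = MC: 118 − 0.4Q = 80 + 0.5Q → Q_m = 42.22222.
Price P_m = 118 − 0.2·42.22222 = 109.55556; MC(Q_m) = 80 + 0.5·42.22222 = 101.11111.
Competitive Q* = 54.28571, so ΔQ = 12.06349; wedge = 109.55556 − 101.11111 = 8.44445.
Welfare loss = ½ × 12.06349 × 8.44445 = €50.93.

€50.93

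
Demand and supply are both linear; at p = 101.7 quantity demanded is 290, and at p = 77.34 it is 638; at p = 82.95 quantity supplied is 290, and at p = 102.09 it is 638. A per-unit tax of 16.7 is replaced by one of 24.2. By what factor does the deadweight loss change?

2.100

Demand slope = (77.34 − 101.7)/(638 − 290) = −0.07, so p = 122 − 0.07q.
Supply slope = (102.09 − 82.95)/(638 − 290) = 0.055, so p = 67 + 0.055q.
Competitive equilibrium: 122 − 0.07q = 67 + 0.055q → q* = 440, p* = 91.2.
For a per-unit tax t: Δq = t/0.125, so DWL = ½·t·(t/0.125) = t²/0.25.
At t = 16.7: DWL = 1115.56. At t = 24.2: DWL = 2342.56.
Ratio = (24.2/16.7)² = 2.100.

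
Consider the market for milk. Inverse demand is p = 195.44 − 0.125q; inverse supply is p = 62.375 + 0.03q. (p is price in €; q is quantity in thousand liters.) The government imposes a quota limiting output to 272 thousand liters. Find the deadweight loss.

€26657.16 thousand

Competitive equilibrium: 195.44 − 0.125q = 62.375 + 0.03q → q* = 858.4839, p* = 88.1295.
At q = 272: demand price = 195.44 − 0.125·272 = 161.44; supply price = 62.375 + 0.03·272 = 70.535.
Δq = 858.4839 − 272 = 586.4839; wedge = 161.44 − 70.535 = 90.905.
Welfare loss = ½ × 586.4839 × 90.905 = €26657.16 thousand.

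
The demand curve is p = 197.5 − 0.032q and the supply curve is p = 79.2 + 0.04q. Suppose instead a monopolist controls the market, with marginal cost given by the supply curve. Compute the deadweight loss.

Competitive equilibrium: 197.5 − 0.032q = 79.2 + 0.04q → q* = 1643.0556, p* = 144.9222.
Marginal revenue: MR = 197.5 − 0.064q. Set MR = MC: 197.5 − 0.064q = 79.2 + 0.04q → q_m = 1137.5.
Price p_m = 197.5 − 0.032·1137.5 = 161.1; MC(q_m) = 79.2 + 0.04·1137.5 = 124.7.
Competitive q* = 1643.0556, so Δq = 505.5556; wedge = 161.1 − 124.7 = 36.4.
Welfare loss = ½ × 505.5556 × 36.4 = 9201.11.

9201.11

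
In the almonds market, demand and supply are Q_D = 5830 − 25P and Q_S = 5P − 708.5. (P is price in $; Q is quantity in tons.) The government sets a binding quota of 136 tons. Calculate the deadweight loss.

$7217.71

In inverse form: demand P = 233.2 − 0.04Q, supply P = 141.7 + 0.2Q.
Competitive equilibrium: 233.2 − 0.04Q = 141.7 + 0.2Q → Q* = 381.25, P* = 217.95.
At Q = 136: demand price = 233.2 − 0.04·136 = 227.76; supply price = 141.7 + 0.2·136 = 168.9.
ΔQ = 381.25 − 136 = 245.25; wedge = 227.76 − 168.9 = 58.86.
Welfare loss = ½ × 245.25 × 58.86 = $7217.71.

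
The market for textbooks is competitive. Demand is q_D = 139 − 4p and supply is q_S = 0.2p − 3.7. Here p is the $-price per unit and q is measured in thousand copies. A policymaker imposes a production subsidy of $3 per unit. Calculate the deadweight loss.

$0.86 thousand

In inverse form: demand p = 34.75 − 0.25q, supply p = 18.5 + 5q.
Competitive equilibrium: 34.75 − 0.25q = 18.5 + 5q → q* = 3.0952, p* = 33.9762.
The subsidy lowers effective supply by 3: p = 15.5 + 5q.
New quantity: 34.75 − 0.25q = 15.5 + 5q → q' = 3.6667.
Overproduction Δq = 3.6667 − 3.0952 = 0.5715; wedge = subsidy = 3.
The triangle = ½ × 0.5715 × 3 = $0.86 thousand.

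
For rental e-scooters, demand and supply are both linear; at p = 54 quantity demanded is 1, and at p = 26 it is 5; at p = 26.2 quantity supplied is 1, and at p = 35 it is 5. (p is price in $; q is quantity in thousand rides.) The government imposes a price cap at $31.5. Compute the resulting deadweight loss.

$1.73 thousand

Demand slope = (26 − 54)/(5 − 1) = −7, so p = 61 − 7q.
Supply slope = (35 − 26.2)/(5 − 1) = 2.2, so p = 24 + 2.2q.
Competitive equilibrium: 61 − 7q = 24 + 2.2q → q* = 4.0217, p* = 32.8478.
At the ceiling p = 31.5, quantity supplied = (31.5 − 24)/2.2 = 3.4091.
Willingness to pay at q' = 3.4091: 61 − 7·3.4091 = 37.1363.
Δq = 4.0217 − 3.4091 = 0.6126; wedge = 37.1363 − 31.5 = 5.6363.
The triangle = ½ × 0.6126 × 5.6363 = $1.73 thousand.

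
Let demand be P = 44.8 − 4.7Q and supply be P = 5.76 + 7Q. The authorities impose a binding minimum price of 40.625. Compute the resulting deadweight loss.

Competitive equilibrium: 44.8 − 4.7Q = 5.76 + 7Q → Q* = 3.3368, P* = 29.1173.
At the floor P = 40.625, quantity demanded = (44.8 − 40.625)/4.7 = 0.8883.
Sellers' marginal cost at Q' = 0.8883: 5.76 + 7·0.8883 = 11.9781.
ΔQ = 3.3368 − 0.8883 = 2.4485; wedge = 40.625 − 11.9781 = 28.6469.
Welfare loss = ½ × 2.4485 × 28.6469 = 35.07.

35.07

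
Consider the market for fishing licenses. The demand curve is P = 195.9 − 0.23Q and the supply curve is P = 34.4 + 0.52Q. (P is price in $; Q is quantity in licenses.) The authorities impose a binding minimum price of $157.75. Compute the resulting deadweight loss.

Competitive equilibrium: 195.9 − 0.23Q = 34.4 + 0.52Q → Q* = 215.3333, P* = 146.3733.
At the floor P = 157.75, quantity demanded = (195.9 − 157.75)/0.23 = 165.8696.
Sellers' marginal cost at Q' = 165.8696: 34.4 + 0.52·165.8696 = 120.6522.
ΔQ = 215.3333 − 165.8696 = 49.4637; wedge = 157.75 − 120.6522 = 37.0978.
DWL = ½ × 49.4637 × 37.0978 = $917.50.

$917.50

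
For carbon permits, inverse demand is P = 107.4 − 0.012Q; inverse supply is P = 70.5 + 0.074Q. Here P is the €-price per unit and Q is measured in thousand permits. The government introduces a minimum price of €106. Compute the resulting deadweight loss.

€4196.61 thousand

Competitive equilibrium: 107.4 − 0.012Q = 70.5 + 0.074Q → Q* = 429.0697674, P* = 102.2511628.
At the floor P = 106, quantity demanded = (107.4 − 106)/0.012 = 116.6666667.
Sellers' marginal cost at Q' = 116.6666667: 70.5 + 0.074·116.6666667 = 79.1333333.
ΔQ = 429.0697674 − 116.6666667 = 312.4031007; wedge = 106 − 79.1333333 = 26.8666667.
DWL = ½ × 312.4031007 × 26.8666667 = €4196.61 thousand.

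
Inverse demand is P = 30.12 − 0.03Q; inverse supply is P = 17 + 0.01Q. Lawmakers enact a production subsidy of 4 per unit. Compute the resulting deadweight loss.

200

Competitive equilibrium: 30.12 − 0.03Q = 17 + 0.01Q → Q* = 328, P* = 20.28.
The subsidy lowers effective supply by 4: P = 13 + 0.01Q.
New quantity: 30.12 − 0.03Q = 13 + 0.01Q → Q' = 428.
Overproduction ΔQ = 428 − 328 = 100; wedge = subsidy = 4.
DWL = ½ × 100 × 4 = 200.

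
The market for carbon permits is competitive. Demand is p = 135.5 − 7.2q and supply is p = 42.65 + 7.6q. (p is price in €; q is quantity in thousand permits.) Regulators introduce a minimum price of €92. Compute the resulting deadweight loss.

€0.40 thousand

Competitive equilibrium: 135.5 − 7.2q = 42.65 + 7.6q → q* = 6.2736, p* = 90.3297.
At the floor p = 92, quantity demanded = (135.5 − 92)/7.2 = 6.0417.
Sellers' marginal cost at q' = 6.0417: 42.65 + 7.6·6.0417 = 88.5669.
Δq = 6.2736 − 6.0417 = 0.2319; wedge = 92 − 88.5669 = 3.4331.
Deadweight loss = ½ × 0.2319 × 3.4331 = €0.40 thousand.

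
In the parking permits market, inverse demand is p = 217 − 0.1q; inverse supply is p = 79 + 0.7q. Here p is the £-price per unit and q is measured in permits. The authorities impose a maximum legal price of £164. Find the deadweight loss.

Competitive equilibrium: 217 − 0.1q = 79 + 0.7q → q* = 172.5, p* = 199.75.
At the ceiling p = 164, quantity supplied = (164 − 79)/0.7 = 121.42857.
Willingness to pay at q' = 121.42857: 217 − 0.1·121.42857 = 204.85714.
Δq = 172.5 − 121.42857 = 51.07143; wedge = 204.85714 − 164 = 40.85714.
The triangle = ½ × 51.07143 × 40.85714 = £1043.32.

£1043.32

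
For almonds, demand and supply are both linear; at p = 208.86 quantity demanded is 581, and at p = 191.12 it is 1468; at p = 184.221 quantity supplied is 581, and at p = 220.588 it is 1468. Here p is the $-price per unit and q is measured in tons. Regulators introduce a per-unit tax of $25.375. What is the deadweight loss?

Demand slope = (191.12 − 208.86)/(1468 − 581) = −0.02, so p = 220.48 − 0.02q.
Supply slope = (220.588 − 184.221)/(1468 − 581) = 0.041, so p = 160.4 + 0.041q.
Competitive equilibrium: 220.48 − 0.02q = 160.4 + 0.041q → q* = 984.918, p* = 200.7816.
With the tax, the buyer price exceeds the seller price by 25.375: (220.48 − 0.02q) − (160.4 + 0.041q) = 25.375 → q' = 568.9344.
Δq = 984.918 − 568.9344 = 415.9836; the wedge equals the tax, 25.375.
DWL = ½ × 415.9836 × 25.375 = $5277.79.

$5277.79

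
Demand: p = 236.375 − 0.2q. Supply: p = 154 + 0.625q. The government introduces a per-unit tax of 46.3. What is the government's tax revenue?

Competitive equilibrium: 236.375 − 0.2q = 154 + 0.625q → q* = 99.8485, p* = 216.4053.
With the tax, the buyer price exceeds the seller price by 46.3: (236.375 − 0.2q) − (154 + 0.625q) = 46.3 → q' = 43.7273.
Tax revenue = 46.3 × 43.7273 = 2024.57.

2024.57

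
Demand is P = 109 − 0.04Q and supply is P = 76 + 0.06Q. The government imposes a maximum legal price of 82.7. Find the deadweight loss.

2383.47

Competitive equilibrium: 109 − 0.04Q = 76 + 0.06Q → Q* = 330, P* = 95.8.
At the ceiling P = 82.7, quantity supplied = (82.7 − 76)/0.06 = 111.6667.
Willingness to pay at Q' = 111.6667: 109 − 0.04·111.6667 = 104.5333.
ΔQ = 330 − 111.6667 = 218.3333; wedge = 104.5333 − 82.7 = 21.8333.
DWL = ½ × 218.3333 × 21.8333 = 2383.47.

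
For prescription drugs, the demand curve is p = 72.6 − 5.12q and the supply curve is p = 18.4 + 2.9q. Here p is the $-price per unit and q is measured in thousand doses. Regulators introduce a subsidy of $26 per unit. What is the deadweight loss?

Competitive equilibrium: 72.6 − 5.12q = 18.4 + 2.9q → q* = 6.7581, p* = 37.9985.
The subsidy lowers effective supply by 26: p = 2.9q − 7.6.
New quantity: 72.6 − 5.12q = 2.9q − 7.6 → q' = 10.
Overproduction Δq = 10 − 6.7581 = 3.2419; wedge = subsidy = 26.
Deadweight loss = ½ × 3.2419 × 26 = $42.14 thousand.

$42.14 thousand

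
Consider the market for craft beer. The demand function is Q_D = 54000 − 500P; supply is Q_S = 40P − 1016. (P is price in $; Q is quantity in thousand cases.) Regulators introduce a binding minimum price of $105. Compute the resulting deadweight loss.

In inverse form: demand P = 108 − 0.002Q, supply P = 25.4 + 0.025Q.
Competitive equilibrium: 108 − 0.002Q = 25.4 + 0.025Q → Q* = 3059.2593, P* = 101.8815.
At the floor P = 105, quantity demanded = (108 − 105)/0.002 = 1500.
Sellers' marginal cost at Q' = 1500: 25.4 + 0.025·1500 = 62.9.
ΔQ = 3059.2593 − 1500 = 1559.2593; wedge = 105 − 62.9 = 42.1.
Welfare loss = ½ × 1559.2593 × 42.1 = $32822.41 thousand.

$32822.41 thousand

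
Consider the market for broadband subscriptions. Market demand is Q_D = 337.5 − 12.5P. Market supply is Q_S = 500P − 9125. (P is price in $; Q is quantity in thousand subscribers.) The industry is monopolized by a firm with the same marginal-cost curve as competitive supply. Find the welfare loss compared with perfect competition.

$113.85 thousand

In inverse form: demand P = 27 − 0.08Q, supply P = 18.25 + 0.002Q.
Competitive equilibrium: 27 − 0.08Q = 18.25 + 0.002Q → Q* = 106.7073, P* = 18.4634.
Marginal revenue: MR = 27 − 0.16Q. Set MR = MC: 27 − 0.16Q = 18.25 + 0.002Q → Q_m = 54.0123.
Price P_m = 27 − 0.08·54.0123 = 22.679; MC(Q_m) = 18.25 + 0.002·54.0123 = 18.358.
Competitive Q* = 106.7073, so ΔQ = 52.695; wedge = 22.679 − 18.358 = 4.321.
The triangle = ½ × 52.695 × 4.321 = $113.85 thousand.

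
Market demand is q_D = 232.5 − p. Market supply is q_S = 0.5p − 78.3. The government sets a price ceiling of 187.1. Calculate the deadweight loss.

151.50

In inverse form: demand p = 232.5 − q, supply p = 156.6 + 2q.
Competitive equilibrium: 232.5 − q = 156.6 + 2q → q* = 25.3, p* = 207.2.
At the ceiling p = 187.1, quantity supplied = (187.1 − 156.6)/2 = 15.25.
Willingness to pay at q' = 15.25: 232.5 − 1·15.25 = 217.25.
Δq = 25.3 − 15.25 = 10.05; wedge = 217.25 − 187.1 = 30.15.
The triangle = ½ × 10.05 × 30.15 = 151.50.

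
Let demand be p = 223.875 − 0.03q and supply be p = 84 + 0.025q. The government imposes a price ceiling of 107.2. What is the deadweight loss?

Competitive equilibrium: 223.875 − 0.03q = 84 + 0.025q → q* = 2543.1818, p* = 147.5795.
At the ceiling p = 107.2, quantity supplied = (107.2 − 84)/0.025 = 928.
Willingness to pay at q' = 928: 223.875 − 0.03·928 = 196.035.
Δq = 2543.1818 − 928 = 1615.1818; wedge = 196.035 − 107.2 = 88.835.
Deadweight loss = ½ × 1615.1818 × 88.835 = 71742.34.

71742.34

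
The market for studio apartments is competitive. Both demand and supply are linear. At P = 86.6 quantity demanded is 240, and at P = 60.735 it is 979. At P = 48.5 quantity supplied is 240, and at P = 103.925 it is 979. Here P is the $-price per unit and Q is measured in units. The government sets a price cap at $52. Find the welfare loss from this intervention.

Demand slope = (60.735 − 86.6)/(979 − 240) = −0.035, so P = 95 − 0.035Q.
Supply slope = (103.925 − 48.5)/(979 − 240) = 0.075, so P = 30.5 + 0.075Q.
Competitive equilibrium: 95 − 0.035Q = 30.5 + 0.075Q → Q* = 586.3636, P* = 74.4773.
At the ceiling P = 52, quantity supplied = (52 − 30.5)/0.075 = 286.6667.
Willingness to pay at Q' = 286.6667: 95 − 0.035·286.6667 = 84.9667.
ΔQ = 586.3636 − 286.6667 = 299.6969; wedge = 84.9667 − 52 = 32.9667.
Welfare loss = ½ × 299.6969 × 32.9667 = $4940.01.

$4940.01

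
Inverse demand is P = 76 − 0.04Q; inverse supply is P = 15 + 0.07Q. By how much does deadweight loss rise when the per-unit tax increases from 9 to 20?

1450

Competitive equilibrium: 76 − 0.04Q = 15 + 0.07Q → Q* = 554.5455, P* = 53.8182.
For a per-unit tax t: ΔQ = t/0.11, so DWL = ½·t·(t/0.11) = t²/0.22.
At t = 9: DWL = 368.182. At t = 20: DWL = 1818.182.
Increase = 1818.182 − 368.182 = 1450.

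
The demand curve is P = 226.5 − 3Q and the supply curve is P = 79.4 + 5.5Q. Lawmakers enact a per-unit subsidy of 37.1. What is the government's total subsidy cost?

803.98

Competitive equilibrium: 226.5 − 3Q = 79.4 + 5.5Q → Q* = 17.3059, P* = 174.5824.
The subsidy lowers effective supply by 37.1: P = 42.3 + 5.5Q.
New quantity: 226.5 − 3Q = 42.3 + 5.5Q → Q' = 21.6706.
Total subsidy cost = 37.1 × 21.6706 = 803.98.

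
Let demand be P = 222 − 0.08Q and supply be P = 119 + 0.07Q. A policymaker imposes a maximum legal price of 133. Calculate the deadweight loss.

Competitive equilibrium: 222 − 0.08Q = 119 + 0.07Q → Q* = 686.6667, P* = 167.0667.
At the ceiling P = 133, quantity supplied = (133 − 119)/0.07 = 200.
Willingness to pay at Q' = 200: 222 − 0.08·200 = 206.
ΔQ = 686.6667 − 200 = 486.6667; wedge = 206 − 133 = 73.
Welfare loss = ½ × 486.6667 × 73 = 17763.33.

17763.33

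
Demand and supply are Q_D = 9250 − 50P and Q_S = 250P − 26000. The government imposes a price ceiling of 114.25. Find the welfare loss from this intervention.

In inverse form: demand P = 185 − 0.02Q, supply P = 104 + 0.004Q.
Competitive equilibrium: 185 − 0.02Q = 104 + 0.004Q → Q* = 3375, P* = 117.5.
At the ceiling P = 114.25, quantity supplied = (114.25 − 104)/0.004 = 2562.5.
Willingness to pay at Q' = 2562.5: 185 − 0.02·2562.5 = 133.75.
ΔQ = 3375 − 2562.5 = 812.5; wedge = 133.75 − 114.25 = 19.5.
Deadweight loss = ½ × 812.5 × 19.5 = 7921.875.

7921.875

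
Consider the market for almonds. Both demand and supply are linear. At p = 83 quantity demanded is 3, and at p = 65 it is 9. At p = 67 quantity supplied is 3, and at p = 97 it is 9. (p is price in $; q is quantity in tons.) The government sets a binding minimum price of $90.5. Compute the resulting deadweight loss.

$81

Demand slope = (65 − 83)/(9 − 3) = −3, so p = 92 − 3q.
Supply slope = (97 − 67)/(9 − 3) = 5, so p = 52 + 5q.
Competitive equilibrium: 92 − 3q = 52 + 5q → q* = 5, p* = 77.
At the floor p = 90.5, quantity demanded = (92 − 90.5)/3 = 0.5.
Sellers' marginal cost at q' = 0.5: 52 + 5·0.5 = 54.5.
Δq = 5 − 0.5 = 4.5; wedge = 90.5 − 54.5 = 36.
The triangle = ½ × 4.5 × 36 = $81.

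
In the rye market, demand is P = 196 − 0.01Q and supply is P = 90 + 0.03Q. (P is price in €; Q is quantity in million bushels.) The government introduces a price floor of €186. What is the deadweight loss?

€54450 million

Competitive equilibrium: 196 − 0.01Q = 90 + 0.03Q → Q* = 2650, P* = 169.5.
At the floor P = 186, quantity demanded = (196 − 186)/0.01 = 1000.
Sellers' marginal cost at Q' = 1000: 90 + 0.03·1000 = 120.
ΔQ = 2650 − 1000 = 1650; wedge = 186 − 120 = 66.
The triangle = ½ × 1650 × 66 = €54450 million.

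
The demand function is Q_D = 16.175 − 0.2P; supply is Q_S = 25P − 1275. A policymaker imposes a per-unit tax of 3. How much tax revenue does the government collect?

16

In inverse form: demand P = 80.875 − 5Q, supply P = 51 + 0.04Q.
Competitive equilibrium: 80.875 − 5Q = 51 + 0.04Q → Q* = 5.9276, P* = 51.2371.
With the tax, the buyer price exceeds the seller price by 3: (80.875 − 5Q) − (51 + 0.04Q) = 3 → Q' = 5.3323.
Tax revenue = 3 × 5.3323 = 16.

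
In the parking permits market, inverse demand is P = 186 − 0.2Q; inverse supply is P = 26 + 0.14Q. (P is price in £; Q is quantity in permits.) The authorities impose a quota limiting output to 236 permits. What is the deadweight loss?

Competitive equilibrium: 186 − 0.2Q = 26 + 0.14Q → Q* = 470.5882, P* = 91.8824.
At Q = 236: demand price = 186 − 0.2·236 = 138.8; supply price = 26 + 0.14·236 = 59.04.
ΔQ = 470.5882 − 236 = 234.5882; wedge = 138.8 − 59.04 = 79.76.
The triangle = ½ × 234.5882 × 79.76 = £9355.38.

£9355.38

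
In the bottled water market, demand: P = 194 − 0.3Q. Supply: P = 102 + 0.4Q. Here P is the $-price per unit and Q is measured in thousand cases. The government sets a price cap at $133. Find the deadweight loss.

Competitive equilibrium: 194 − 0.3Q = 102 + 0.4Q → Q* = 131.4286, P* = 154.5714.
At the ceiling P = 133, quantity supplied = (133 − 102)/0.4 = 77.5.
Willingness to pay at Q' = 77.5: 194 − 0.3·77.5 = 170.75.
ΔQ = 131.4286 − 77.5 = 53.9286; wedge = 170.75 − 133 = 37.75.
DWL = ½ × 53.9286 × 37.75 = $1017.90 thousand.

$1017.90 thousand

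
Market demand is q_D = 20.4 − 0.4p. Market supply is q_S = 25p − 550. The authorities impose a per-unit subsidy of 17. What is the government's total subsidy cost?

307.87

In inverse form: demand p = 51 − 2.5q, supply p = 22 + 0.04q.
Competitive equilibrium: 51 − 2.5q = 22 + 0.04q → q* = 11.4173, p* = 22.4567.
The subsidy lowers effective supply by 17: p = 5 + 0.04q.
New quantity: 51 − 2.5q = 5 + 0.04q → q' = 18.1102.
Total subsidy cost = 17 × 18.1102 = 307.87.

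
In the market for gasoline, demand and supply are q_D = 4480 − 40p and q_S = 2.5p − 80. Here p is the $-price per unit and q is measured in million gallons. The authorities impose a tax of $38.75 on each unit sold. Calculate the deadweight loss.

In inverse form: demand p = 112 − 0.025q, supply p = 32 + 0.4q.
Competitive equilibrium: 112 − 0.025q = 32 + 0.4q → q* = 188.2353, p* = 107.2941.
With the tax, the buyer price exceeds the seller price by 38.75: (112 − 0.025q) − (32 + 0.4q) = 38.75 → q' = 97.0588.
Δq = 188.2353 − 97.0588 = 91.1765; the wedge equals the tax, 38.75.
Deadweight loss = ½ × 91.1765 × 38.75 = $1766.54 million.

$1766.54 million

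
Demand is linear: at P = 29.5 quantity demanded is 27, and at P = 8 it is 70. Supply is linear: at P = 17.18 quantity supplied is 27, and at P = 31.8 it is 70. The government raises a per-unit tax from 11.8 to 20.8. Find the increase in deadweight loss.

174.64

Demand slope = (8 − 29.5)/(70 − 27) = −0.5, so P = 43 − 0.5Q.
Supply slope = (31.8 − 17.18)/(70 − 27) = 0.34, so P = 8 + 0.34Q.
Competitive equilibrium: 43 − 0.5Q = 8 + 0.34Q → Q* = 41.6667, P* = 22.1667.
For a per-unit tax t: ΔQ = t/0.84, so DWL = ½·t·(t/0.84) = t²/1.68.
At t = 11.8: DWL = 82.881. At t = 20.8: DWL = 257.524.
Increase = 257.524 − 82.881 = 174.64.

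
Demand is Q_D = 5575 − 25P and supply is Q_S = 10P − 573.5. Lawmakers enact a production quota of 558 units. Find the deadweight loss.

27362.50

In inverse form: demand P = 223 − 0.04Q, supply P = 57.35 + 0.1Q.
Competitive equilibrium: 223 − 0.04Q = 57.35 + 0.1Q → Q* = 1183.2143, P* = 175.6714.
At Q = 558: demand price = 223 − 0.04·558 = 200.68; supply price = 57.35 + 0.1·558 = 113.15.
ΔQ = 1183.2143 − 558 = 625.2143; wedge = 200.68 − 113.15 = 87.53.
DWL = ½ × 625.2143 × 87.53 = 27362.50.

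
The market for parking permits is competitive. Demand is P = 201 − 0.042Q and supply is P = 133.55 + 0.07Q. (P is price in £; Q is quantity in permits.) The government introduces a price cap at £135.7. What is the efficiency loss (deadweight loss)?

Competitive equilibrium: 201 − 0.042Q = 133.55 + 0.07Q → Q* = 602.2321, P* = 175.7063.
At the ceiling P = 135.7, quantity supplied = (135.7 − 133.55)/0.07 = 30.7143.
Willingness to pay at Q' = 30.7143: 201 − 0.042·30.7143 = 199.71.
ΔQ = 602.2321 − 30.7143 = 571.5178; wedge = 199.71 − 135.7 = 64.01.
Deadweight loss = ½ × 571.5178 × 64.01 = £18291.43.

£18291.43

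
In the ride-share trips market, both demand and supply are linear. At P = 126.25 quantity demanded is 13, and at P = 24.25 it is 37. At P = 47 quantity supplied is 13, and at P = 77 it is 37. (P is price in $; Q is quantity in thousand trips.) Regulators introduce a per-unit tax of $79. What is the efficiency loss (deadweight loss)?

Demand slope = (24.25 − 126.25)/(37 − 13) = −4.25, so P = 181.5 − 4.25Q.
Supply slope = (77 − 47)/(37 − 13) = 1.25, so P = 30.75 + 1.25Q.
Competitive equilibrium: 181.5 − 4.25Q = 30.75 + 1.25Q → Q* = 27.4091, P* = 65.0114.
With the tax, the buyer price exceeds the seller price by 79: (181.5 − 4.25Q) − (30.75 + 1.25Q) = 79 → Q' = 13.0455.
ΔQ = 27.4091 − 13.0455 = 14.3636; the wedge equals the tax, 79.
Welfare loss = ½ × 14.3636 × 79 = $567.36 thousand.

$567.36 thousand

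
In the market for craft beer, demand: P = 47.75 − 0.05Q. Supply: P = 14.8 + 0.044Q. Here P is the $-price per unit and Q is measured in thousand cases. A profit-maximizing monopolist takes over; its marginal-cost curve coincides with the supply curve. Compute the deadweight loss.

$696.25 thousand

Competitive equilibrium: 47.75 − 0.05Q = 14.8 + 0.044Q → Q* = 350.5319, P* = 30.2234.
Marginal revenue: MR = 47.75 − 0.1Q. Set MR = MC: 47.75 − 0.1Q = 14.8 + 0.044Q → Q_m = 228.8194.
Price P_m = 47.75 − 0.05·228.8194 = 36.309; MC(Q_m) = 14.8 + 0.044·228.8194 = 24.8681.
Competitive Q* = 350.5319, so ΔQ = 121.7125; wedge = 36.309 − 24.8681 = 11.4409.
DWL = ½ × 121.7125 × 11.4409 = $696.25 thousand.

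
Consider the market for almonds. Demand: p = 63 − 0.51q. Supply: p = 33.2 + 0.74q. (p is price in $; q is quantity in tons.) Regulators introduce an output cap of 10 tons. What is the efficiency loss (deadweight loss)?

Competitive equilibrium: 63 − 0.51q = 33.2 + 0.74q → q* = 23.84, p* = 50.8416.
At q = 10: demand price = 63 − 0.51·10 = 57.9; supply price = 33.2 + 0.74·10 = 40.6.
Δq = 23.84 − 10 = 13.84; wedge = 57.9 − 40.6 = 17.3.
DWL = ½ × 13.84 × 17.3 = $119.716.

$119.716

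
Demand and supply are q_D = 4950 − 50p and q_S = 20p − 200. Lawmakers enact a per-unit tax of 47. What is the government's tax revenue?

In inverse form: demand p = 99 − 0.02q, supply p = 10 + 0.05q.
Competitive equilibrium: 99 − 0.02q = 10 + 0.05q → q* = 1271.4286, p* = 73.5714.
With the tax, the buyer price exceeds the seller price by 47: (99 − 0.02q) − (10 + 0.05q) = 47 → q' = 600.
Tax revenue = 47 × 600 = 28200.

28200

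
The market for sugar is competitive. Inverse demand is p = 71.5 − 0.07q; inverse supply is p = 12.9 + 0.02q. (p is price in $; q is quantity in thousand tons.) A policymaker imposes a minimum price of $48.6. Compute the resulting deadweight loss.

$4722.99 thousand

Competitive equilibrium: 71.5 − 0.07q = 12.9 + 0.02q → q* = 651.1111, p* = 25.9222.
At the floor p = 48.6, quantity demanded = (71.5 − 48.6)/0.07 = 327.1429.
Sellers' marginal cost at q' = 327.1429: 12.9 + 0.02·327.1429 = 19.4429.
Δq = 651.1111 − 327.1429 = 323.9682; wedge = 48.6 − 19.4429 = 29.1571.
The triangle = ½ × 323.9682 × 29.1571 = $4722.99 thousand.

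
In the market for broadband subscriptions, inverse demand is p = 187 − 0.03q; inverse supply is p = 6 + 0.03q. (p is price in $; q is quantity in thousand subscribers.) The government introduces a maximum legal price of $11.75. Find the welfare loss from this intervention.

Competitive equilibrium: 187 − 0.03q = 6 + 0.03q → q* = 3016.6667, p* = 96.5.
At the ceiling p = 11.75, quantity supplied = (11.75 − 6)/0.03 = 191.6667.
Willingness to pay at q' = 191.6667: 187 − 0.03·191.6667 = 181.25.
Δq = 3016.6667 − 191.6667 = 2825; wedge = 181.25 − 11.75 = 169.5.
Deadweight loss = ½ × 2825 × 169.5 = $239418.75 thousand.

$239418.75 thousand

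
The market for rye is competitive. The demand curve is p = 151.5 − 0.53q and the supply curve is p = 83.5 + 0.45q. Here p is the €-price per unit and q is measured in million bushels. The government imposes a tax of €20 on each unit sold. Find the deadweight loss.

€204.08 million

Competitive equilibrium: 151.5 − 0.53q = 83.5 + 0.45q → q* = 69.3878, p* = 114.7245.
With the tax, the buyer price exceeds the seller price by 20: (151.5 − 0.53q) − (83.5 + 0.45q) = 20 → q' = 48.9796.
Δq = 69.3878 − 48.9796 = 20.4082; the wedge equals the tax, 20.
The triangle = ½ × 20.4082 × 20 = €204.08 million.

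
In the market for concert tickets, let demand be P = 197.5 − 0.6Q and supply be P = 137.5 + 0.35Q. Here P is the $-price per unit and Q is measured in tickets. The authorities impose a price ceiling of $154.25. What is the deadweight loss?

Competitive equilibrium: 197.5 − 0.6Q = 137.5 + 0.35Q → Q* = 63.1579, P* = 159.6053.
At the ceiling P = 154.25, quantity supplied = (154.25 − 137.5)/0.35 = 47.8571.
Willingness to pay at Q' = 47.8571: 197.5 − 0.6·47.8571 = 168.7857.
ΔQ = 63.1579 − 47.8571 = 15.3008; wedge = 168.7857 − 154.25 = 14.5357.
The triangle = ½ × 15.3008 × 14.5357 = $111.20.

$111.20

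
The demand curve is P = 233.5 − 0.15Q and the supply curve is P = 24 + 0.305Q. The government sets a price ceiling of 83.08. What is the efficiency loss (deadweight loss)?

16186.03

Competitive equilibrium: 233.5 − 0.15Q = 24 + 0.305Q → Q* = 460.43956, P* = 164.43407.
At the ceiling P = 83.08, quantity supplied = (83.08 − 24)/0.305 = 193.70492.
Willingness to pay at Q' = 193.70492: 233.5 − 0.15·193.70492 = 204.44426.
ΔQ = 460.43956 − 193.70492 = 266.73464; wedge = 204.44426 − 83.08 = 121.36426.
The triangle = ½ × 266.73464 × 121.36426 = 16186.03.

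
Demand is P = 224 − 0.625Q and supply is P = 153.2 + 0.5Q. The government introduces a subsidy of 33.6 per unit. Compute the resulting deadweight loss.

Competitive equilibrium: 224 − 0.625Q = 153.2 + 0.5Q → Q* = 62.9333, P* = 184.6667.
The subsidy lowers effective supply by 33.6: P = 119.6 + 0.5Q.
New quantity: 224 − 0.625Q = 119.6 + 0.5Q → Q' = 92.8.
Overproduction ΔQ = 92.8 − 62.9333 = 29.8667; wedge = subsidy = 33.6.
Welfare loss = ½ × 29.8667 × 33.6 = 501.76.

501.76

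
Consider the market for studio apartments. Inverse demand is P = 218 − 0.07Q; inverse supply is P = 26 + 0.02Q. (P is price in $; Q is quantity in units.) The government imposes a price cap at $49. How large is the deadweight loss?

Competitive equilibrium: 218 − 0.07Q = 26 + 0.02Q → Q* = 2133.3333, P* = 68.6667.
At the ceiling P = 49, quantity supplied = (49 − 26)/0.02 = 1150.
Willingness to pay at Q' = 1150: 218 − 0.07·1150 = 137.5.
ΔQ = 2133.3333 − 1150 = 983.3333; wedge = 137.5 − 49 = 88.5.
DWL = ½ × 983.3333 × 88.5 = $43512.50.

$43512.50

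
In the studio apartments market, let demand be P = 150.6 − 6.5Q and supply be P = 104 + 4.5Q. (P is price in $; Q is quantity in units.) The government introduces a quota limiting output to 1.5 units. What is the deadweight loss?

$41.18

Competitive equilibrium: 150.6 − 6.5Q = 104 + 4.5Q → Q* = 4.2364, P* = 123.0636.
At Q = 1.5: demand price = 150.6 − 6.5·1.5 = 140.85; supply price = 104 + 4.5·1.5 = 110.75.
ΔQ = 4.2364 − 1.5 = 2.7364; wedge = 140.85 − 110.75 = 30.1.
The triangle = ½ × 2.7364 × 30.1 = $41.18.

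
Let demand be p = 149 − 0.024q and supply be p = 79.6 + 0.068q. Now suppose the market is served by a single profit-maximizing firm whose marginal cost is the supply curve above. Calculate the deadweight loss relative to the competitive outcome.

Competitive equilibrium: 149 − 0.024q = 79.6 + 0.068q → q* = 754.3478, p* = 130.8957.
Marginal revenue: MR = 149 − 0.048q. Set MR = MC: 149 − 0.048q = 79.6 + 0.068q → q_m = 598.2759.
Price p_m = 149 − 0.024·598.2759 = 134.6414; MC(q_m) = 79.6 + 0.068·598.2759 = 120.2828.
Competitive q* = 754.3478, so Δq = 156.0719; wedge = 134.6414 − 120.2828 = 14.3586.
DWL = ½ × 156.0719 × 14.3586 = 1120.49.

1120.49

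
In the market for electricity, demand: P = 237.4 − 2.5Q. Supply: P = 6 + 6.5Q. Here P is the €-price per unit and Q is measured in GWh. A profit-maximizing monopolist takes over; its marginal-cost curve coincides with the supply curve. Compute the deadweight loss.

€140.58

Competitive equilibrium: 237.4 − 2.5Q = 6 + 6.5Q → Q* = 25.71111, P* = 173.12222.
Marginal revenue: MR = 237.4 − 5Q. Set MR = MC: 237.4 − 5Q = 6 + 6.5Q → Q_m = 20.12174.
Price P_m = 237.4 − 2.5·20.12174 = 187.09565; MC(Q_m) = 6 + 6.5·20.12174 = 136.79131.
Competitive Q* = 25.71111, so ΔQ = 5.58937; wedge = 187.09565 − 136.79131 = 50.30434.
Deadweight loss = ½ × 5.58937 × 50.30434 = €140.58.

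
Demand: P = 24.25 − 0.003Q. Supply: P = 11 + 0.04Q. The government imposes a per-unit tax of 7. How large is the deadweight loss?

Competitive equilibrium: 24.25 − 0.003Q = 11 + 0.04Q → Q* = 308.1395, P* = 23.3256.
With the tax, the buyer price exceeds the seller price by 7: (24.25 − 0.003Q) − (11 + 0.04Q) = 7 → Q' = 145.3488.
ΔQ = 308.1395 − 145.3488 = 162.7907; the wedge equals the tax, 7.
Deadweight loss = ½ × 162.7907 × 7 = 569.77.

569.77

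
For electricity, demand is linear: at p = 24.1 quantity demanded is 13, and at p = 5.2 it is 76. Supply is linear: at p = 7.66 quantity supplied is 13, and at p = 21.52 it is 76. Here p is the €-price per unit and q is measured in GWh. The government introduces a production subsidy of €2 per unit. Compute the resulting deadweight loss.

€3.85

Demand slope = (5.2 − 24.1)/(76 − 13) = −0.3, so p = 28 − 0.3q.
Supply slope = (21.52 − 7.66)/(76 − 13) = 0.22, so p = 4.8 + 0.22q.
Competitive equilibrium: 28 − 0.3q = 4.8 + 0.22q → q* = 44.6154, p* = 14.6154.
The subsidy lowers effective supply by 2: p = 2.8 + 0.22q.
New quantity: 28 − 0.3q = 2.8 + 0.22q → q' = 48.4615.
Overproduction Δq = 48.4615 − 44.6154 = 3.8461; wedge = subsidy = 2.
Deadweight loss = ½ × 3.8461 × 2 = €3.85.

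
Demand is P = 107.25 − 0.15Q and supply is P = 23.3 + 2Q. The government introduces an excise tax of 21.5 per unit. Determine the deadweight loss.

107.50

Competitive equilibrium: 107.25 − 0.15Q = 23.3 + 2Q → Q* = 39.0465, P* = 101.393.
With the tax, the buyer price exceeds the seller price by 21.5: (107.25 − 0.15Q) − (23.3 + 2Q) = 21.5 → Q' = 29.0465.
ΔQ = 39.0465 − 29.0465 = 10; the wedge equals the tax, 21.5.
The triangle = ½ × 10 × 21.5 = 107.50.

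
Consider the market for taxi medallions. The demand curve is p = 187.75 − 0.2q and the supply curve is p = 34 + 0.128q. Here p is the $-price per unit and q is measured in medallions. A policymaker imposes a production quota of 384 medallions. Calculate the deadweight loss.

Competitive equilibrium: 187.75 − 0.2q = 34 + 0.128q → q* = 468.75, p* = 94.
At q = 384: demand price = 187.75 − 0.2·384 = 110.95; supply price = 34 + 0.128·384 = 83.152.
Δq = 468.75 − 384 = 84.75; wedge = 110.95 − 83.152 = 27.798.
Welfare loss = ½ × 84.75 × 27.798 = $1177.94.

$1177.94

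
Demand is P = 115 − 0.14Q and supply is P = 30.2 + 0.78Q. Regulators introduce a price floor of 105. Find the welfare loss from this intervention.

197.97

Competitive equilibrium: 115 − 0.14Q = 30.2 + 0.78Q → Q* = 92.1739, P* = 102.0957.
At the floor P = 105, quantity demanded = (115 − 105)/0.14 = 71.4286.
Sellers' marginal cost at Q' = 71.4286: 30.2 + 0.78·71.4286 = 85.9143.
ΔQ = 92.1739 − 71.4286 = 20.7453; wedge = 105 − 85.9143 = 19.0857.
The triangle = ½ × 20.7453 × 19.0857 = 197.97.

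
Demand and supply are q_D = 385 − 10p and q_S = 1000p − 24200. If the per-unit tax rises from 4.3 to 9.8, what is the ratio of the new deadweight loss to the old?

In inverse form: demand p = 38.5 − 0.1q, supply p = 24.2 + 0.001q.
Competitive equilibrium: 38.5 − 0.1q = 24.2 + 0.001q → q* = 141.5842, p* = 24.3416.
For a per-unit tax t: Δq = t/0.101, so DWL = ½·t·(t/0.101) = t²/0.202.
At t = 4.3: DWL = 91.535. At t = 9.8: DWL = 475.446.
Ratio = (9.8/4.3)² = 5.194.

5.194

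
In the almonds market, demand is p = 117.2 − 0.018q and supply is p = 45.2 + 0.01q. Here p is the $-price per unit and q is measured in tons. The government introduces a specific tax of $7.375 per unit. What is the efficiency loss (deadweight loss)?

Competitive equilibrium: 117.2 − 0.018q = 45.2 + 0.01q → q* = 2571.4286, p* = 70.9143.
With the tax, the buyer price exceeds the seller price by 7.375: (117.2 − 0.018q) − (45.2 + 0.01q) = 7.375 → q' = 2308.0357.
Δq = 2571.4286 − 2308.0357 = 263.3929; the wedge equals the tax, 7.375.
The triangle = ½ × 263.3929 × 7.375 = $971.26.

$971.26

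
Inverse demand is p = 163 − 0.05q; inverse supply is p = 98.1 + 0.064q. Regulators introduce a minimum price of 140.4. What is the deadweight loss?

784.26

Competitive equilibrium: 163 − 0.05q = 98.1 + 0.064q → q* = 569.2982, p* = 134.5351.
At the floor p = 140.4, quantity demanded = (163 − 140.4)/0.05 = 452.
Sellers' marginal cost at q' = 452: 98.1 + 0.064·452 = 127.028.
Δq = 569.2982 − 452 = 117.2982; wedge = 140.4 − 127.028 = 13.372.
Welfare loss = ½ × 117.2982 × 13.372 = 784.26.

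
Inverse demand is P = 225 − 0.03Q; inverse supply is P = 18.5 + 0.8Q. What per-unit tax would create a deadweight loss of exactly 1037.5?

41.5

Competitive equilibrium: 225 − 0.03Q = 18.5 + 0.8Q → Q* = 248.7952, P* = 217.5361.
A tax t gives ΔQ = t/0.83 and wedge t, so DWL = t²/1.66.
t²/1.66 = 1037.5 → t² = 1722.25 → t = 41.5.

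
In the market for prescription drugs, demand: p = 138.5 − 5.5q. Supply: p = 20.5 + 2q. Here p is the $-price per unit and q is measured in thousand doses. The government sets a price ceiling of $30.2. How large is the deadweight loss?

Competitive equilibrium: 138.5 − 5.5q = 20.5 + 2q → q* = 15.73333, p* = 51.96667.
At the ceiling p = 30.2, quantity supplied = (30.2 − 20.5)/2 = 4.85.
Willingness to pay at q' = 4.85: 138.5 − 5.5·4.85 = 111.825.
Δq = 15.73333 − 4.85 = 10.88333; wedge = 111.825 − 30.2 = 81.625.
Deadweight loss = ½ × 10.88333 × 81.625 = $444.18 thousand.

$444.18 thousand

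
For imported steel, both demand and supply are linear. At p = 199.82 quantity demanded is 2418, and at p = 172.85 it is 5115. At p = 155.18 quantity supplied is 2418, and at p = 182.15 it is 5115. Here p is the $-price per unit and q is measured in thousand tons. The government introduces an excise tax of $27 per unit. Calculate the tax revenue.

$89100 thousand

Demand slope = (172.85 − 199.82)/(5115 − 2418) = −0.01, so p = 224 − 0.01q.
Supply slope = (182.15 − 155.18)/(5115 − 2418) = 0.01, so p = 131 + 0.01q.
Competitive equilibrium: 224 − 0.01q = 131 + 0.01q → q* = 4650, p* = 177.5.
With the tax, the buyer price exceeds the seller price by 27: (224 − 0.01q) − (131 + 0.01q) = 27 → q' = 3300.
Tax revenue = 27 × 3300 = $89100 thousand.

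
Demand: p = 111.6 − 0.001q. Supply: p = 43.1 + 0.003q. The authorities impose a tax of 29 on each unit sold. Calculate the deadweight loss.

105125

Competitive equilibrium: 111.6 − 0.001q = 43.1 + 0.003q → q* = 17125, p* = 94.475.
With the tax, the buyer price exceeds the seller price by 29: (111.6 − 0.001q) − (43.1 + 0.003q) = 29 → q' = 9875.
Δq = 17125 − 9875 = 7250; the wedge equals the tax, 29.
The triangle = ½ × 7250 × 29 = 105125.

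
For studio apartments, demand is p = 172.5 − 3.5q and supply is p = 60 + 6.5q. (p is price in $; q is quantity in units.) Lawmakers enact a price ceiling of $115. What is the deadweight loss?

$38.88

Competitive equilibrium: 172.5 − 3.5q = 60 + 6.5q → q* = 11.25, p* = 133.125.
At the ceiling p = 115, quantity supplied = (115 − 60)/6.5 = 8.4615.
Willingness to pay at q' = 8.4615: 172.5 − 3.5·8.4615 = 142.8848.
Δq = 11.25 − 8.4615 = 2.7885; wedge = 142.8848 − 115 = 27.8848.
The triangle = ½ × 2.7885 × 27.8848 = $38.88.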